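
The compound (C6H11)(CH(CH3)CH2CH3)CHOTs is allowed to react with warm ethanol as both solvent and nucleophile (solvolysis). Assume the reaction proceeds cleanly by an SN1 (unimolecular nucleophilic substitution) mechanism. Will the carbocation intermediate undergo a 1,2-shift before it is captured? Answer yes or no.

The first-formed carbocation is secondary.
The adjacent cyclohexyl carbon already bears 2 other carbon substituents and has a hydrogen to migrate; after a 1,2-hydride shift from that carbon the positive charge sits on a tertiary centre.
Tertiary is more stable than secondary, so the shift occurs.

yes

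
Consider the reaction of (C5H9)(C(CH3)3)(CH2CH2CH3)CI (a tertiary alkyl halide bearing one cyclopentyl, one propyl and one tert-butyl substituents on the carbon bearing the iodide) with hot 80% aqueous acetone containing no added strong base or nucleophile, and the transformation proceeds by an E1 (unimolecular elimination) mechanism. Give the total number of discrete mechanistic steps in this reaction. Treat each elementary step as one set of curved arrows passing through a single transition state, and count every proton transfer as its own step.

2

Step 1: Ionisation: the C–I σ-bond cleaves heterolytically; both bonding electrons depart with I⁻, leaving a tertiary carbocation at the α-carbon.
(No 1,2-shift: no single shift to an adjacent carbon would give a more stable cation.)
Step 2: A water molecule (solvent) deprotonates a β-carbon; as the C–H bond breaks, those electrons form the new alkene π bond.
Total: 2 elementary steps.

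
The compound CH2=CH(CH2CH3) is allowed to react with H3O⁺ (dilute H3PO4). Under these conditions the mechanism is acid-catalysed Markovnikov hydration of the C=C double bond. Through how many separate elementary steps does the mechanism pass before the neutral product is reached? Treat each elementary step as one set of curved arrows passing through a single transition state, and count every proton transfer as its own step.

3

Step 1: Protonation of the alkene by H3O⁺: the π bond acts as the nucleophile and picks up H⁺, giving the more stable (Markovnikov) secondary carbocation. H2O is released.
(No 1,2-shift: no single shift to an adjacent carbon would give a more stable cation.)
Step 2: Water acts as the nucleophile: an oxygen lone pair bonds to the cationic carbon, giving an oxonium-ion intermediate.
Step 3: Deprotonation of the oxonium ion by a water molecule delivers the neutral alcohol and regenerates the acid catalyst.
Total: 3 elementary steps.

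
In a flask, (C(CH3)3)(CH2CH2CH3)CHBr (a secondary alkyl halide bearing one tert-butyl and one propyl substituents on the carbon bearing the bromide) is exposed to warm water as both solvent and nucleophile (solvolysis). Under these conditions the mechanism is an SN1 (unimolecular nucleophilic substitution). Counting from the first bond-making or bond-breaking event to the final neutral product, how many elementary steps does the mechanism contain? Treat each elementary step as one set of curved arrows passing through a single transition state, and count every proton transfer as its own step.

4

Step 1: Unassisted departure of Br⁻ (taking the C–Br bonding pair) generates a secondary carbocation.
Step 2: A 1,2-methyl shift from the adjacent tert-butyl carbon moves the positive charge from the secondary centre to an adjacent carbon, generating a more stable tertiary carbocation.
Step 3: Nucleophilic capture: the oxygen of H2O bonds to the cationic carbon, producing an oxonium-ion intermediate.
Step 4: Deprotonation of the oxonium oxygen by solvent water yields the neutral alcohol.
Total: 4 elementary steps.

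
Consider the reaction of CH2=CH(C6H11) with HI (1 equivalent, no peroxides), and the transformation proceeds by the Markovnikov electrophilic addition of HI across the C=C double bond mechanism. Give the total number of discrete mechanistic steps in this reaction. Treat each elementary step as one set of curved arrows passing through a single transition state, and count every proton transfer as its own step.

Step 1: Electrophilic addition begins with the π(C=C) electrons forming a bond to the proton of HI. Following Markovnikov's rule, the resulting cation is secondary. The H–I bond breaks heterolytically, releasing I⁻.
Step 2: A 1,2-hydride shift from the adjacent cyclohexyl carbon moves the positive charge from the secondary centre to an adjacent carbon, generating a more stable tertiary carbocation.
Step 3: Nucleophilic attack by I⁻ on the carbocation completes the addition, giving R–I.
Total: 3 elementary steps.

3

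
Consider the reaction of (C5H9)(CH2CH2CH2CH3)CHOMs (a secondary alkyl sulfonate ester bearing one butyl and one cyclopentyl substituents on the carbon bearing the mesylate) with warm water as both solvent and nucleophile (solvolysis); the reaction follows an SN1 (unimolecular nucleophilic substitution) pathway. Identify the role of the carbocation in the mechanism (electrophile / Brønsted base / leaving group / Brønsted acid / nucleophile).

electrophile

Step 3: H2O donates an oxygen lone pair into the empty p orbital of the cation, giving a protonated alcohol (an oxonium ion).
The carbocation accepts an electron pair into an empty or π* orbital — it is the electrophile.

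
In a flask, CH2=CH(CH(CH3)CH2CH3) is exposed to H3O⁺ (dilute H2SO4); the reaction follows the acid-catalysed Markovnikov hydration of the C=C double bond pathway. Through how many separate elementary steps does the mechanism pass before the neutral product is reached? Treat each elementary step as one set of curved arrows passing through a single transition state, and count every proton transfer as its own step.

Step 1: Electrophilic addition begins with the π(C=C) electrons forming a bond to the proton of H3O⁺. Following Markovnikov's rule, the resulting cation is secondary. H2O is released.
Step 2: A hydride (H with its bonding pair) migrates from the adjacent sec-butyl carbon to the cationic centre — a 1,2-hydride shift — upgrading the secondary cation to a tertiary one.
Step 3: Nucleophilic capture of the cation by H2O produces the protonated alcohol (an oxonium ion).
Step 4: H2O removes a proton from the oxonium oxygen, regenerating H3O⁺ and giving the neutral alcohol.
Total: 4 elementary steps.

4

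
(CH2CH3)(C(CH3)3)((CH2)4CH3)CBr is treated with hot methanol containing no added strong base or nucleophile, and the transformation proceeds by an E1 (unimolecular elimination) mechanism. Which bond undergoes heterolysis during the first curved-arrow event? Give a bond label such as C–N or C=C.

Step 1: Rate-determining heterolysis of the C–Br bond gives Br⁻ and a tertiary carbocation.
The bond broken in this step is the C–Br bond.

C–Br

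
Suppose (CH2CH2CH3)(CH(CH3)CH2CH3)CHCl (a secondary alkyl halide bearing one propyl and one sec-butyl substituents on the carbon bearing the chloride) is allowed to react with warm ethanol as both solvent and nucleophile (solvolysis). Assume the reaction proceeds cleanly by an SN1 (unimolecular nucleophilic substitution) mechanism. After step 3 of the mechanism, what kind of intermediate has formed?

oxonium ion

Step 1: Unassisted departure of Cl⁻ (taking the C–Cl bonding pair) generates a secondary carbocation.
Step 2: A 1,2-hydride shift from the adjacent sec-butyl carbon moves the positive charge from the secondary centre to an adjacent carbon, generating a more stable tertiary carbocation.
Step 3: CH3CH2OH donates an oxygen lone pair into the empty p orbital of the cation, giving a protonated ether (an oxonium ion).
After step 3 the species present is an oxonium ion.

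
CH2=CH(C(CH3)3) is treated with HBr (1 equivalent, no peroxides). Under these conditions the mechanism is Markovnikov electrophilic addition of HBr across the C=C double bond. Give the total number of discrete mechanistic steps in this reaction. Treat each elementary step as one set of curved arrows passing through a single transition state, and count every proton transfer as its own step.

Step 1: Protonation of the alkene by HBr: the π bond acts as the nucleophile and picks up H⁺, giving the more stable (Markovnikov) secondary carbocation. The H–Br bond breaks heterolytically, releasing Br⁻.
Step 2: Carbocation rearrangement: a 1,2-methyl shift from the adjacent tert-butyl carbon converts the initially-formed secondary cation into the more stable tertiary cation.
Step 3: The Br⁻ anion donates a lone pair to the carbocation, forming the new C–Br σ-bond and giving the neutral alkyl halide.
Total: 3 elementary steps.

3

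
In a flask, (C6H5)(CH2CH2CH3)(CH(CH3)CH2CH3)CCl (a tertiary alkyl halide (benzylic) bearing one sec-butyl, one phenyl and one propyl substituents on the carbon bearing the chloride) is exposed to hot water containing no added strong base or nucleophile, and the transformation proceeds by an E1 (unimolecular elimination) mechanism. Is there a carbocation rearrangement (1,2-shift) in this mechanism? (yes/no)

no

The first-formed carbocation is tertiary.
No single 1,2-shift to an adjacent carbon would produce a more-substituted cation than the one already present, so no rearrangement occurs.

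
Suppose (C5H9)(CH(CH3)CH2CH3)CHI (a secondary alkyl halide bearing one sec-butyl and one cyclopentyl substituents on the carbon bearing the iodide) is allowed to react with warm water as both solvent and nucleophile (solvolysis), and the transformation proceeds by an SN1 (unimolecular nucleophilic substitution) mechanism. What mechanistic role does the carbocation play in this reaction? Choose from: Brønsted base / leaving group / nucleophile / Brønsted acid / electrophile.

electrophile

Step 3: Nucleophilic capture: the oxygen of H2O bonds to the cationic carbon, producing an oxonium-ion intermediate.
The carbocation accepts an electron pair into an empty or π* orbital — it is the electrophile.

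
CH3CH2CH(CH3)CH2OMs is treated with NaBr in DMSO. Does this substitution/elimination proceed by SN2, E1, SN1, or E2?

Conditions: a primary substrate with a strong nucleophile in the polar aprotic solvent DMSO.
These conditions are the textbook signature of the SN2 pathway.
An unhindered substrate with a strong nucleophile in a polar aprotic solvent favours one-step backside displacement.

SN2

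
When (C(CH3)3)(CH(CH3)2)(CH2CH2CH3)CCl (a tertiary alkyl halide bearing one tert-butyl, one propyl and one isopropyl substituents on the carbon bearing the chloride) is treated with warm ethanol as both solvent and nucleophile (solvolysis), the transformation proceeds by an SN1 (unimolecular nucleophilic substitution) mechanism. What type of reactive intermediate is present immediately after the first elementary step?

Step 1: The C–Cl bond breaks with both electrons going to the chloride; Cl⁻ leaves and a tertiary carbocation remains.
After step 1 the species present is a tertiary carbocation.

tertiary carbocation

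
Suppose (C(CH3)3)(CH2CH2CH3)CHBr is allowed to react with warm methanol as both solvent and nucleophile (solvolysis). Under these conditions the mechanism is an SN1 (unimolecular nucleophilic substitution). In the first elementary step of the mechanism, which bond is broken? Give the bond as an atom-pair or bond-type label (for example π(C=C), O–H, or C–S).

C–Br

Step 1: Rate-determining heterolysis of the C–Br bond gives Br⁻ and a secondary carbocation.
The bond broken in this step is the C–Br bond.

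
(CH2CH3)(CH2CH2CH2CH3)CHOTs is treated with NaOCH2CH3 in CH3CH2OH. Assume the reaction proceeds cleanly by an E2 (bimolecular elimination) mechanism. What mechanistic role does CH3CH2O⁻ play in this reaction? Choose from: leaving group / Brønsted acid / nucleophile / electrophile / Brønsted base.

Brønsted base

Step 1: In one step, CH3CH2O⁻ pulls off a β-proton, the C–O bond cleaves, and a C=C double bond forms between the α- and β-carbons (E2, anti elimination).
CH3CH2O⁻ accepts a proton in a proton-transfer step — a Brønsted base.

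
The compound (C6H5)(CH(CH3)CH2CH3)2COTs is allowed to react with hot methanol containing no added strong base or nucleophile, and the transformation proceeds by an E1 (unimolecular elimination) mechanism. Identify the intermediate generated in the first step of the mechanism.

tertiary carbocation

Step 1: Ionisation: the C–O σ-bond cleaves heterolytically; both bonding electrons depart with TsO⁻, leaving a tertiary carbocation at the α-carbon.
After step 1 the species present is a tertiary carbocation.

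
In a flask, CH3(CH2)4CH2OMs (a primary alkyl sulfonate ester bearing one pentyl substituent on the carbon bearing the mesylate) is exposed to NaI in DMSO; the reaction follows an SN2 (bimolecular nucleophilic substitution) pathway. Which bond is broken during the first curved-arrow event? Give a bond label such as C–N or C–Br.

Step 1: I⁻ attacks the back face of the α-carbon while MsO⁻ departs with the C–O bonding pair — a single concerted displacement through a pentacoordinate transition state.
The bond broken in this step is the C–O bond.

C–O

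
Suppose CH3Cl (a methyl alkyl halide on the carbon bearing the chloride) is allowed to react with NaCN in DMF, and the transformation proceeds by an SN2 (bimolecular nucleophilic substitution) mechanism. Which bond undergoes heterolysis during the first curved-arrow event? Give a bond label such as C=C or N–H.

Step 1: Backside attack by CN⁻ on the carbon bearing the chloride: the new C–C bond forms as the C–Cl bond breaks, with Walden inversion at carbon.
The bond broken in this step is the C–Cl bond.

C–Cl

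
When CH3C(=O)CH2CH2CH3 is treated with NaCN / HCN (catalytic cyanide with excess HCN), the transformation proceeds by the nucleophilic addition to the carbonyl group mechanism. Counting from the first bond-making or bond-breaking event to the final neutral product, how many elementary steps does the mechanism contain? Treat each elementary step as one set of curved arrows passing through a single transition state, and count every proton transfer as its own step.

Step 1: CN⁻ attacks the sp² carbonyl carbon; the C=O π bond breaks and the electrons end up as a lone pair on the alkoxide oxygen of the tetrahedral intermediate.
Step 2: The alkoxide is protonated in situ by undissociated HCN, yielding a cyanohydrin; the CN⁻ so formed carries on the cycle.
Total: 2 elementary steps.

2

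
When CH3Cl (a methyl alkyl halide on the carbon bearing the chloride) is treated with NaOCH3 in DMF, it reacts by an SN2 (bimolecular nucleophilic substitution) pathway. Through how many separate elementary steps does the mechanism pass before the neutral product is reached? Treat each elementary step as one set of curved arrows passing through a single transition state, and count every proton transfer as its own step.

1

Step 1: Backside attack by CH3O⁻ on the carbon bearing the chloride: the new C–O bond forms as the C–Cl bond breaks, with Walden inversion at carbon.
Total: 1 elementary step.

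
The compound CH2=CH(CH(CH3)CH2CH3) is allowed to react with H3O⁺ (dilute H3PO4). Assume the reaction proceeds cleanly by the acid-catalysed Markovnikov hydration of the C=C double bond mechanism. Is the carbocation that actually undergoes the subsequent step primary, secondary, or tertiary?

tertiary

Step 1: Electrophilic addition begins with the π(C=C) electrons forming a bond to the proton of H3O⁺. Following Markovnikov's rule, the resulting cation is secondary. H2O is released.
Step 2: Carbocation rearrangement: a 1,2-hydride shift from the adjacent sec-butyl carbon converts the initially-formed secondary cation into the more stable tertiary cation.
The cation rearranges from secondary to tertiary via a 1,2-hydride shift from the adjacent sec-butyl carbon; the tertiary cation is what reacts next.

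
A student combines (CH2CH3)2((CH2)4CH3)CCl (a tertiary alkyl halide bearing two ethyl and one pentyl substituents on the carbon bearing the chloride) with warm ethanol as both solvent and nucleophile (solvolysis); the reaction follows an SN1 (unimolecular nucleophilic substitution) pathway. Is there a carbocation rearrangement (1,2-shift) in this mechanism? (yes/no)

The first-formed carbocation is tertiary.
No single 1,2-shift to an adjacent carbon would produce a more-substituted cation than the one already present, so no rearrangement occurs.

no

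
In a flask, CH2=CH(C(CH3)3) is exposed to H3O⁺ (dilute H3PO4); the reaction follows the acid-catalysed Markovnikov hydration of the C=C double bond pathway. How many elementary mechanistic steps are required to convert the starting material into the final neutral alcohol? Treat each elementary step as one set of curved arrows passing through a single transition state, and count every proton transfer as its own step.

Step 1: The π electrons of the C=C bond attack a proton of H3O⁺; Markovnikov addition places the new C–H on the less-substituted alkene carbon, so the positive charge ends up on the more-substituted carbon — a secondary carbocation. H2O is released.
Step 2: A methyl group with its bonding pair migrates from the adjacent tert-butyl carbon to the cationic centre — a 1,2-methyl shift — upgrading the secondary cation to a tertiary one.
Step 3: Nucleophilic capture of the cation by H2O produces the protonated alcohol (an oxonium ion).
Step 4: H2O removes a proton from the oxonium oxygen, regenerating H3O⁺ and giving the neutral alcohol.
Total: 4 elementary steps.

4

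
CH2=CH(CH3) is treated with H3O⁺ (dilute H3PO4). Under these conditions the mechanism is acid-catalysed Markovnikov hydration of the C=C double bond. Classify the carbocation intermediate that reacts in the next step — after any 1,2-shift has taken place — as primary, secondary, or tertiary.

secondary

Step 1: Electrophilic addition begins with the π(C=C) electrons forming a bond to the proton of H3O⁺. Following Markovnikov's rule, the resulting cation is secondary. H2O is released.
No single 1,2-shift to an adjacent carbon would give a more-substituted cation, so no rearrangement occurs.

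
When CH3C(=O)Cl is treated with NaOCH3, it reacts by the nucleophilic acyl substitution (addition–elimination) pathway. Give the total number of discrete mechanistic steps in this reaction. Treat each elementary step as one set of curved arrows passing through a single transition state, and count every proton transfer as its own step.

Step 1: Nucleophilic addition of CH3O⁻ to the acyl carbon breaks the π(C=O) bond and yields a tetrahedral, anionic intermediate.
Step 2: An oxygen lone pair re-forms the C=O π bond as the C–Cl σ-bond breaks; Cl⁻ is expelled.
Total: 2 elementary steps.

2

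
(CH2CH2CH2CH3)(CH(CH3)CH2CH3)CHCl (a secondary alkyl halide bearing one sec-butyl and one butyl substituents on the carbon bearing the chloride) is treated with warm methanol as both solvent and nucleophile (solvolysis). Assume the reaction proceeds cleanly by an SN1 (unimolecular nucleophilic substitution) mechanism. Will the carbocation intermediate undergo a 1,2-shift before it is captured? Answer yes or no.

yes

The first-formed carbocation is secondary.
The adjacent sec-butyl carbon already bears 2 other carbon substituents and has a hydrogen to migrate; after a 1,2-hydride shift from that carbon the positive charge sits on a tertiary centre.
Tertiary is more stable than secondary, so the shift occurs.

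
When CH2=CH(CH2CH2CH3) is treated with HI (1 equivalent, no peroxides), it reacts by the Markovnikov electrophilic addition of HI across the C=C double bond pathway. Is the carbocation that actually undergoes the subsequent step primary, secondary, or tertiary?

Step 1: Protonation of the alkene by HI: the π bond acts as the nucleophile and picks up H⁺, giving the more stable (Markovnikov) secondary carbocation. The H–I bond breaks heterolytically, releasing I⁻.
No single 1,2-shift to an adjacent carbon would give a more-substituted cation, so no rearrangement occurs.

secondary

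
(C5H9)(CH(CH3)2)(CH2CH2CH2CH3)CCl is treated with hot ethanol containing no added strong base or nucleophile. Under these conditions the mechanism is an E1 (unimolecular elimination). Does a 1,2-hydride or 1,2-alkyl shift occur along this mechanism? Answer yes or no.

no

The first-formed carbocation is tertiary.
No single 1,2-shift to an adjacent carbon would produce a more-substituted cation than the one already present, so no rearrangement occurs.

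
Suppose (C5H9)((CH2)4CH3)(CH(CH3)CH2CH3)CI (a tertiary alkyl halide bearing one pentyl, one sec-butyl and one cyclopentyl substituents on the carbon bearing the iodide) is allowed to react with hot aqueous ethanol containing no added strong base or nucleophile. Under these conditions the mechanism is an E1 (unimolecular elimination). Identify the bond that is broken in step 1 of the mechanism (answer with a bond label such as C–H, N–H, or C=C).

C–I

Step 1: Unassisted departure of I⁻ (taking the C–I bonding pair) generates a tertiary carbocation.
The bond broken in this step is the C–I bond.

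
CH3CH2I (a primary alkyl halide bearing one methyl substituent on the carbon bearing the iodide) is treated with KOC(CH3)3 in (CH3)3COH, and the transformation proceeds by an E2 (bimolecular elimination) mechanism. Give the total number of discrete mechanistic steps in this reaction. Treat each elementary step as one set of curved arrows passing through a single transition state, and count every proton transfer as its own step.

1

Step 1: In one step, (CH3)3CO⁻ pulls off a β-proton, the C–I bond cleaves, and a C=C double bond forms between the α- and β-carbons (E2, anti elimination).
Total: 1 elementary step.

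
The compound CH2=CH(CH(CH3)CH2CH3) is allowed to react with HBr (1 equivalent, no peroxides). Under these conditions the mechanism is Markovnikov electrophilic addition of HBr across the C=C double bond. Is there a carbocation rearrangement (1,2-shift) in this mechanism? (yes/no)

yes

The first-formed carbocation is secondary.
The adjacent sec-butyl carbon already bears 2 other carbon substituents and has a hydrogen to migrate; after a 1,2-hydride shift from that carbon the positive charge sits on a tertiary centre.
Tertiary is more stable than secondary, so the shift occurs.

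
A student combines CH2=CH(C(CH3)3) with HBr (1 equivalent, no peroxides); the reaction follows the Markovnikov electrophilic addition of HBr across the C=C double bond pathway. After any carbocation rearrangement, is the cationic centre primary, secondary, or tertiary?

Step 1: Protonation of the alkene by HBr: the π bond acts as the nucleophile and picks up H⁺, giving the more stable (Markovnikov) secondary carbocation. The H–Br bond breaks heterolytically, releasing Br⁻.
Step 2: Carbocation rearrangement: a 1,2-methyl shift from the adjacent tert-butyl carbon converts the initially-formed secondary cation into the more stable tertiary cation.
The cation rearranges from secondary to tertiary via a 1,2-methyl shift from the adjacent tert-butyl carbon; the tertiary cation is what reacts next.

tertiary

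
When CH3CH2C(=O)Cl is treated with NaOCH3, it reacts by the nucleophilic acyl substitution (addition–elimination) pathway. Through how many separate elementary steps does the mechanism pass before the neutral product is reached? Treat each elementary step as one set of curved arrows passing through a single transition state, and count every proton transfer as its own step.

2

Step 1: CH3O⁻ adds to the carbonyl carbon; the C=O π electrons shift onto oxygen and a tetrahedral alkoxide intermediate forms.
Step 2: An oxygen lone pair re-forms the C=O π bond as the C–Cl σ-bond breaks; Cl⁻ is expelled.
Total: 2 elementary steps.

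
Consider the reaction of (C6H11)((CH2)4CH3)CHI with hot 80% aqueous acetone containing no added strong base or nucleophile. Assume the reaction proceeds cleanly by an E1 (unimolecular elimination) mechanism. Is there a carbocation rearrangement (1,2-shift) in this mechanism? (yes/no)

The first-formed carbocation is secondary.
The adjacent cyclohexyl carbon already bears 2 other carbon substituents and has a hydrogen to migrate; after a 1,2-hydride shift from that carbon the positive charge sits on a tertiary centre.
Tertiary is more stable than secondary, so the shift occurs.

yes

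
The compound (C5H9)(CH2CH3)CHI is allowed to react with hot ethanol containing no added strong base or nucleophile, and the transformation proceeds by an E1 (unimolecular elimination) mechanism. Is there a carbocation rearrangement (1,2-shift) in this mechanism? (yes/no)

yes

The first-formed carbocation is secondary.
The adjacent cyclopentyl carbon already bears 2 other carbon substituents and has a hydrogen to migrate; after a 1,2-hydride shift from that carbon the positive charge sits on a tertiary centre.
Tertiary is more stable than secondary, so the shift occurs.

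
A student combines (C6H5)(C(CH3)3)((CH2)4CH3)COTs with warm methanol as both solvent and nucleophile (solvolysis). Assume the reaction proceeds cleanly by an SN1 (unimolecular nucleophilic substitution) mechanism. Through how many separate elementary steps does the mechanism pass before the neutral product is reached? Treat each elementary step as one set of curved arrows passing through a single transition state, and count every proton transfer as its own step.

3

Step 1: Unassisted departure of TsO⁻ (taking the C–O bonding pair) generates a tertiary carbocation.
(No 1,2-shift: no single shift to an adjacent carbon would give a more stable cation.)
Step 2: Nucleophilic capture: the oxygen of CH3OH bonds to the cationic carbon, producing an oxonium-ion intermediate.
Step 3: Proton transfer from the O–H of the oxonium ion to a solvent molecule delivers the neutral ether.
Total: 3 elementary steps.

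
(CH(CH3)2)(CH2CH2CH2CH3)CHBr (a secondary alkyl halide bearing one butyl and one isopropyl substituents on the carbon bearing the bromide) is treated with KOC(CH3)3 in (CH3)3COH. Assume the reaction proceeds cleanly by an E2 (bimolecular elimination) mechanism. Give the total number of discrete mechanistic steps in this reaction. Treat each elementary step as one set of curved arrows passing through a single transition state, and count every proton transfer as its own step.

Step 1: Concerted anti-periplanar elimination: (CH3)3CO⁻ abstracts a β-H while Br⁻ leaves, and the C–H electrons become the new C=C π bond — all in a single transition state.
Total: 1 elementary step.

1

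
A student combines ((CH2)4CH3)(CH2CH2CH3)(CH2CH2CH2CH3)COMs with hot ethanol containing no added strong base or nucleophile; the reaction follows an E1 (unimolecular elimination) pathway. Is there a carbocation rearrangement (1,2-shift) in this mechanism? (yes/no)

no

The first-formed carbocation is tertiary.
No single 1,2-shift to an adjacent carbon would produce a more-substituted cation than the one already present, so no rearrangement occurs.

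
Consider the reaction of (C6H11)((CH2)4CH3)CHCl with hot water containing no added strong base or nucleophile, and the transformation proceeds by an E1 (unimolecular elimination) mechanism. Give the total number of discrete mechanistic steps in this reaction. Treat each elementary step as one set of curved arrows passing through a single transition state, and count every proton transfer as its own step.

Step 1: Rate-determining heterolysis of the C–Cl bond gives Cl⁻ and a secondary carbocation.
Step 2: A hydride (H with its bonding pair) migrates from the adjacent cyclohexyl carbon to the cationic centre — a 1,2-hydride shift — upgrading the secondary cation to a tertiary one.
Step 3: A water molecule (solvent) deprotonates a β-carbon; as the C–H bond breaks, those electrons form the new alkene π bond.
Total: 3 elementary steps.

3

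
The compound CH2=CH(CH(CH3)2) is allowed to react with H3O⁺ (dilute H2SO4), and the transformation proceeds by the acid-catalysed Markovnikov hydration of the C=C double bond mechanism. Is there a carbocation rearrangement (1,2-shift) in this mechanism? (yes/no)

yes

The first-formed carbocation is secondary.
The adjacent isopropyl carbon already bears 2 other carbon substituents and has a hydrogen to migrate; after a 1,2-hydride shift from that carbon the positive charge sits on a tertiary centre.
Tertiary is more stable than secondary, so the shift occurs.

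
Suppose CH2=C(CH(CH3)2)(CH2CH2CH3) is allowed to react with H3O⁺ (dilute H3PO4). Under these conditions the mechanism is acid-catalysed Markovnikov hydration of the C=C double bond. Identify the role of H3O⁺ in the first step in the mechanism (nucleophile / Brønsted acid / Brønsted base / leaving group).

Step 1: Electrophilic addition begins with the π(C=C) electrons forming a bond to the proton of H3O⁺. Following Markovnikov's rule, the resulting cation is tertiary. H2O is released.
H3O⁺ in the first step donates a proton in a proton-transfer step — a Brønsted acid.

Brønsted acid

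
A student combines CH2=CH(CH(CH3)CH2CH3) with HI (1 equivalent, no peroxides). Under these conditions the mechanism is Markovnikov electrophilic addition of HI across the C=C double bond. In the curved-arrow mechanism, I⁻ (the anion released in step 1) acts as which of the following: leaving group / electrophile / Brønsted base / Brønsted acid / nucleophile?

nucleophile

Step 3: The I⁻ anion donates a lone pair to the carbocation, forming the new C–I σ-bond and giving the neutral alkyl halide.
I⁻ (the anion released in step 1) donates an electron pair to form a new σ-bond to carbon — it is the nucleophile.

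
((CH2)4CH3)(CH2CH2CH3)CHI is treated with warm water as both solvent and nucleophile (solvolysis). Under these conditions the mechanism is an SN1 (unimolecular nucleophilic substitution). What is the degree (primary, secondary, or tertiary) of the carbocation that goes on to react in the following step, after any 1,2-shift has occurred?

Step 1: Ionisation: the C–I σ-bond cleaves heterolytically; both bonding electrons depart with I⁻, leaving a secondary carbocation at the α-carbon.
No single 1,2-shift to an adjacent carbon would give a more-substituted cation, so no rearrangement occurs.

secondary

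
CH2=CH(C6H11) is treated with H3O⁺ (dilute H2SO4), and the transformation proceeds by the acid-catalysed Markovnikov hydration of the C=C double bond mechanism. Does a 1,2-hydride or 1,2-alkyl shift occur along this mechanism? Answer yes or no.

yes

The first-formed carbocation is secondary.
The adjacent cyclohexyl carbon already bears 2 other carbon substituents and has a hydrogen to migrate; after a 1,2-hydride shift from that carbon the positive charge sits on a tertiary centre.
Tertiary is more stable than secondary, so the shift occurs.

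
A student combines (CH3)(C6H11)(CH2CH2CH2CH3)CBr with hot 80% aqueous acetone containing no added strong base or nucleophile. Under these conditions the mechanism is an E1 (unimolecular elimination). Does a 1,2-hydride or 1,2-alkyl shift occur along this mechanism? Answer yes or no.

no

The first-formed carbocation is tertiary.
No single 1,2-shift to an adjacent carbon would produce a more-substituted cation than the one already present, so no rearrangement occurs.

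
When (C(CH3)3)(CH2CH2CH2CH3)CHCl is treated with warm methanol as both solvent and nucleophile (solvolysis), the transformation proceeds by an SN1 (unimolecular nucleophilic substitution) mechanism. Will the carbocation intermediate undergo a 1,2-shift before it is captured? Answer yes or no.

The first-formed carbocation is secondary.
The adjacent tert-butyl carbon has no hydrogen but bears methyl groups; migration of one methyl with its bonding pair (a 1,2-methyl shift) places the charge on a tertiary centre.
Tertiary is more stable than secondary, so the shift occurs.

yes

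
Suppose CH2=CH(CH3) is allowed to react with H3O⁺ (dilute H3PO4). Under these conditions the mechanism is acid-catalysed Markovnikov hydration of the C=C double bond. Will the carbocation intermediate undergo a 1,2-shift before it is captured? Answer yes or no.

no

The first-formed carbocation is secondary.
No single 1,2-shift to an adjacent carbon would produce a more-substituted cation than the one already present, so no rearrangement occurs.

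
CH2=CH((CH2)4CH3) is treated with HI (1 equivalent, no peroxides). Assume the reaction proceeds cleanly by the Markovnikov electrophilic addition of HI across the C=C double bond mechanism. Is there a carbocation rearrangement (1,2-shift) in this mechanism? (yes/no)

no

The first-formed carbocation is secondary.
No single 1,2-shift to an adjacent carbon would produce a more-substituted cation than the one already present, so no rearrangement occurs.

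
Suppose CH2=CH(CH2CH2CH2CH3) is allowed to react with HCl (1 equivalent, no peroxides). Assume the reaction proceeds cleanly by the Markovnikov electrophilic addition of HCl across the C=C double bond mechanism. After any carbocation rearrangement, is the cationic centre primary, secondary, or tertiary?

secondary

Step 1: Protonation of the alkene by HCl: the π bond acts as the nucleophile and picks up H⁺, giving the more stable (Markovnikov) secondary carbocation. The H–Cl bond breaks heterolytically, releasing Cl⁻.
No single 1,2-shift to an adjacent carbon would give a more-substituted cation, so no rearrangement occurs.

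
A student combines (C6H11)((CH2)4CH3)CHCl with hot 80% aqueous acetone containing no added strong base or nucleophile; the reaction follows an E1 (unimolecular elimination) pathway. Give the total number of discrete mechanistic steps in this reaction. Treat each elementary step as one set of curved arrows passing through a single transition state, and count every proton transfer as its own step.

3

Step 1: Unassisted departure of Cl⁻ (taking the C–Cl bonding pair) generates a secondary carbocation.
Step 2: Carbocation rearrangement: a 1,2-hydride shift from the adjacent cyclohexyl carbon converts the initially-formed secondary cation into the more stable tertiary cation.
Step 3: A weak base (a water molecule from the solvent) removes a proton from a carbon adjacent to the cationic centre; the electrons of that C–H bond become the new π(C=C) bond, giving the alkene.
Total: 3 elementary steps.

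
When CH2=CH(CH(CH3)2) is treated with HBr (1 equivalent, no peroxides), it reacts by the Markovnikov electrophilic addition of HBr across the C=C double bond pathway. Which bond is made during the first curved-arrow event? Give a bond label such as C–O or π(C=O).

C–H

Step 1: The π electrons of the C=C bond attack a proton of HBr; Markovnikov addition places the new C–H on the less-substituted alkene carbon, so the positive charge ends up on the more-substituted carbon — a secondary carbocation. The H–Br bond breaks heterolytically, releasing Br⁻.
The bond formed in this step is the C–H bond.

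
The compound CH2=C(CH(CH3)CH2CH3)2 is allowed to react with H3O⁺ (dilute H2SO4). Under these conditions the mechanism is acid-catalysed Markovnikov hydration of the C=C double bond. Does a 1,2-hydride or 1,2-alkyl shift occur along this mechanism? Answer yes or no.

The first-formed carbocation is tertiary.
No single 1,2-shift to an adjacent carbon would produce a more-substituted cation than the one already present, so no rearrangement occurs.

no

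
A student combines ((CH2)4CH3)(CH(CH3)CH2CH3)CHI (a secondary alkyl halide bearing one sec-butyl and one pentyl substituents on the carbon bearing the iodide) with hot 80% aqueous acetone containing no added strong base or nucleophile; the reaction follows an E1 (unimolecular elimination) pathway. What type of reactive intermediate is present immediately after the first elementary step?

secondary carbocation

Step 1: Rate-determining heterolysis of the C–I bond gives I⁻ and a secondary carbocation.
After step 1 the species present is a secondary carbocation.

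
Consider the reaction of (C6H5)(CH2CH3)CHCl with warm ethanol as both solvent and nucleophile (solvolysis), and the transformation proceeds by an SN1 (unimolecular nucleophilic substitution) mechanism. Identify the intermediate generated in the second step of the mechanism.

oxonium ion

Step 1: Ionisation: the C–Cl σ-bond cleaves heterolytically; both bonding electrons depart with Cl⁻, leaving a secondary carbocation at the α-carbon.
Step 2: Nucleophilic capture: the oxygen of CH3CH2OH bonds to the cationic carbon, producing an oxonium-ion intermediate.
After step 2 the species present is an oxonium ion.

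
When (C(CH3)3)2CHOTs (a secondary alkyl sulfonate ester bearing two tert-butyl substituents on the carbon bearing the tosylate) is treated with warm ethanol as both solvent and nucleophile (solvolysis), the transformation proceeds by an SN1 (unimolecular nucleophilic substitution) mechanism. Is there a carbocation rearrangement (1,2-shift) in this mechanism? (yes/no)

yes

The first-formed carbocation is secondary.
The adjacent tert-butyl carbon has no hydrogen but bears methyl groups; migration of one methyl with its bonding pair (a 1,2-methyl shift) places the charge on a tertiary centre.
Tertiary is more stable than secondary, so the shift occurs.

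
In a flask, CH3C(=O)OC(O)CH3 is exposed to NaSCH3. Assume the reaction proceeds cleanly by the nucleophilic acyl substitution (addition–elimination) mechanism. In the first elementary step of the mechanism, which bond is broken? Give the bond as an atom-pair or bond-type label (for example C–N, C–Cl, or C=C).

π(C=O)

Step 1: A lone pair on the S of CH3S⁻ attacks the electrophilic acyl carbon; the π(C=O) electrons move onto oxygen, giving a tetrahedral intermediate.
The bond broken in this step is the π(C=O) bond.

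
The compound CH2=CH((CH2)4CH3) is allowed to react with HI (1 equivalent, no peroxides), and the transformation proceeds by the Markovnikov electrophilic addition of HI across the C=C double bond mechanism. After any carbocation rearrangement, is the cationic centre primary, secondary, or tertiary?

Step 1: Electrophilic addition begins with the π(C=C) electrons forming a bond to the proton of HI. Following Markovnikov's rule, the resulting cation is secondary. The H–I bond breaks heterolytically, releasing I⁻.
No single 1,2-shift to an adjacent carbon would give a more-substituted cation, so no rearrangement occurs.

secondary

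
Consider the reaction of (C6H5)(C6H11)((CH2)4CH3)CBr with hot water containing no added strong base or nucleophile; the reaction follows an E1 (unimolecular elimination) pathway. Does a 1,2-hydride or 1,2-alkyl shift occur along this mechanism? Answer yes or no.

The first-formed carbocation is tertiary.
No single 1,2-shift to an adjacent carbon would produce a more-substituted cation than the one already present, so no rearrangement occurs.

no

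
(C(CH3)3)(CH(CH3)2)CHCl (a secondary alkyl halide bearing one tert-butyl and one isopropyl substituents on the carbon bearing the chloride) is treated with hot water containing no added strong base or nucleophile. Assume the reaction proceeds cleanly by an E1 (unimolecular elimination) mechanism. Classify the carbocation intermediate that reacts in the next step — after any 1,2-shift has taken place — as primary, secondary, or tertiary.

tertiary

Step 1: Rate-determining heterolysis of the C–Cl bond gives Cl⁻ and a secondary carbocation.
Step 2: A hydride (H with its bonding pair) migrates from the adjacent isopropyl carbon to the cationic centre — a 1,2-hydride shift — upgrading the secondary cation to a tertiary one.
The cation rearranges from secondary to tertiary via a 1,2-hydride shift from the adjacent isopropyl carbon; the tertiary cation is what reacts next.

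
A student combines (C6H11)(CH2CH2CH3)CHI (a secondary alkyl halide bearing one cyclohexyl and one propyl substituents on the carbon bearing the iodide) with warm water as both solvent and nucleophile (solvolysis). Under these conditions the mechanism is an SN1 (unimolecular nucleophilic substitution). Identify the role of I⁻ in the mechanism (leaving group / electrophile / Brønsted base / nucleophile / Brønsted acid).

Step 1: Ionisation: the C–I σ-bond cleaves heterolytically; both bonding electrons depart with I⁻, leaving a secondary carbocation at the α-carbon.
I⁻ departs with both electrons of the breaking σ-bond — that is the definition of a leaving group.

leaving group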